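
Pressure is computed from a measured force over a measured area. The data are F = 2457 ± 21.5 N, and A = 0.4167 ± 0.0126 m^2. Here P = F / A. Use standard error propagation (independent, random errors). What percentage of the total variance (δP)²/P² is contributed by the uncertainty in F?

(δP/P)² = (1·δF/F)² + (-1·δA/A)²
  F term: (1×0.00875)² = 7.66e-05
  A term: (-1×0.0302)² = 0.000914
Total = 0.000991. Share from F = 7.66e-05/0.000991 = 0.0773.

7.73%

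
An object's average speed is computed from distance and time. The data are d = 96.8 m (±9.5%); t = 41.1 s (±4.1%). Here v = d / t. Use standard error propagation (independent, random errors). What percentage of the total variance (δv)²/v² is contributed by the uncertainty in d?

(δv/v)² = (1·δd/d)² + (-1·δt/t)²
  d term: (1×0.0950)² = 0.00903
  t term: (-1×0.0410)² = 0.00168
Total = 0.0107. Share from d = 0.00903/0.0107 = 0.843.

84.3%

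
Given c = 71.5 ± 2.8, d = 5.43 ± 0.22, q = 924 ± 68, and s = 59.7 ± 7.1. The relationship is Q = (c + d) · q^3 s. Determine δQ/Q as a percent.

Let u = c + d = 76.9. δu = √(δc² + δd²) = √(7.84 + 0.0484) = 2.81, so δu/u = 0.0365.
Q is then a monomial in u, q, s:
δQ/Q = √((δu/u)² + (3·δq/q)² + (1·δs/s)²) = √(0.00133 + 0.0487 + 0.0141) = 0.253

25.3%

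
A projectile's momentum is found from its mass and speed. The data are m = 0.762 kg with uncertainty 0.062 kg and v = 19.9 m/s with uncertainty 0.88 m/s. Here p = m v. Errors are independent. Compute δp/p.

0.0926

Since p is a product/quotient, work with relative uncertainties:
  (1·δm/m)² = (1×0.0814)² = 0.00662;  (1·δv/v)² = (1×0.0442)² = 0.00196
δp/p = √(0.00858) = 0.0926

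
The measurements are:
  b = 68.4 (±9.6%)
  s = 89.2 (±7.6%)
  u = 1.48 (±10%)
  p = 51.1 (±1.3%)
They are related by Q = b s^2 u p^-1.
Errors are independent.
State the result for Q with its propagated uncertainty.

15800 ± 3250

Each factor contributes (exponent × relative error)² to (δQ/Q)²:
  (1·δb/b)² = (1×0.0960)² = 0.00922;  (2·δs/s)² = (2×0.0760)² = 0.0231;  (1·δu/u)² = (1×0.100)² = 0.0100;  (-1·δp/p)² = (-1×0.0130)² = 0.000169
δQ/Q = √(0.0425) = 0.206
Q = 15800, so δQ = 0.206 × 15800 = 3250.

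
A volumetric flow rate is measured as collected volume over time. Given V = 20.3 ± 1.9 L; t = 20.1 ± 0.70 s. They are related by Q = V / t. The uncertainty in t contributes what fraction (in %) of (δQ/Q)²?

12.2%

(δQ/Q)² = (1·δV/V)² + (-1·δt/t)²
  V term: (1×0.0936)² = 0.00876
  t term: (-1×0.0348)² = 0.00121
Total = 0.00997. Share from t = 0.00121/0.00997 = 0.122.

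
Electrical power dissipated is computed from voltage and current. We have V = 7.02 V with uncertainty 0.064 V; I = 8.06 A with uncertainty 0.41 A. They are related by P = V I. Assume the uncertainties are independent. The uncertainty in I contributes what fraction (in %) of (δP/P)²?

96.9%

(δP/P)² = (1·δV/V)² + (1·δI/I)²
  V term: (1×0.00912)² = 8.31e-05
  I term: (1×0.0509)² = 0.00259
Total = 0.00267. Share from I = 0.00259/0.00267 = 0.969.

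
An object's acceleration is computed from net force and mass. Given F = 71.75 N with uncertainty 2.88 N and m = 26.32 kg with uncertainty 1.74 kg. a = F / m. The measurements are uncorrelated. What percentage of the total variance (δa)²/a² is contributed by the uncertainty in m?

73.1%

(δa/a)² = (1·δF/F)² + (-1·δm/m)²
  F term: (1×0.0401)² = 0.00161
  m term: (-1×0.0661)² = 0.00437
Total = 0.00598. Share from m = 0.00437/0.00598 = 0.731.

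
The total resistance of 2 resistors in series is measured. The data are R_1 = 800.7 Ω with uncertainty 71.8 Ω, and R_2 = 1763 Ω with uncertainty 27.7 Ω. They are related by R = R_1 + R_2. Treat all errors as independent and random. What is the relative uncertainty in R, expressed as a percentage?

3.00%

For a sum/difference, combine absolute errors in quadrature:
  (δR_1)² = 5160;  (δR_2)² = 767
δR = √(5920) = 77.0 Ω
R = 2564 Ω, so δR/R = 77.0/2564 = 0.0300.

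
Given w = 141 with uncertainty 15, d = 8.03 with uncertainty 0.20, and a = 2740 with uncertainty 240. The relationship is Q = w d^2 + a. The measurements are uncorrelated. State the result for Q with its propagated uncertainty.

Let p = w·d^2 = 9090. δp/p = √((1·δw/w)² + (2·δd/d)²) = √(0.0113 + 0.00248) = 0.117, so δp = 1070.
Q = p + a: δQ = √(δp² + δa²) = √(1.14e+06 + 57600) = 1090
Q = 11800.

11800 ± 1090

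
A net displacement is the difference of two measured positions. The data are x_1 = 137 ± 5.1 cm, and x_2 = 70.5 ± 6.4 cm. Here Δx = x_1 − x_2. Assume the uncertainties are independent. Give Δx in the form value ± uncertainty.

Absolute uncertainties add in quadrature for a linear combination:
  (δx_1)² = 26.0;  (δx_2)² = 41.0
δΔx = √(67.0) = 8.18 cm
Δx = 66.5 cm.

66.5 ± 8.18 cm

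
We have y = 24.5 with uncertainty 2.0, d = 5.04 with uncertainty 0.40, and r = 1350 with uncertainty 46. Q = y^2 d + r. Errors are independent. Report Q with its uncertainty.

Let p = y^2·d = 3030. δp/p = √((2·δy/y)² + (1·δd/d)²) = √(0.0267 + 0.00630) = 0.182, so δp = 549.
Q = p + r: δQ = √(δp² + δr²) = √(3.02e+05 + 2120) = 551
Q = 4380.

4380 ± 551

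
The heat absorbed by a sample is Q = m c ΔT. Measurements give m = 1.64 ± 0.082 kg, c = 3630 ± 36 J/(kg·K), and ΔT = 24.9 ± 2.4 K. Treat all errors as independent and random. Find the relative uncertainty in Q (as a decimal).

Each factor contributes (exponent × relative error)² to (δQ/Q)²:
  (1·δm/m)² = (1×0.0500)² = 0.00250;  (1·δc/c)² = (1×0.00992)² = 9.84e-05;  (1·δΔT/ΔT)² = (1×0.0964)² = 0.00929
δQ/Q = √(0.0119) = 0.109

0.109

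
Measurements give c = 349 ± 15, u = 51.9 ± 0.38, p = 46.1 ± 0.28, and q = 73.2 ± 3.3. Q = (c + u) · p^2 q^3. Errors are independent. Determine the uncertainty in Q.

Let w = c + u = 401. δw = √(δc² + δu²) = √(225 + 0.144) = 15.0, so δw/w = 0.0374.
Q is then a monomial in w, p, q:
δQ/Q = √((δw/w)² + (2·δp/p)² + (3·δq/q)²) = √(0.00140 + 0.000148 + 0.0183) = 0.141
Q = 3.34e+11, so δQ = 0.141 × 3.34e+11 = 4.71e+10.

4.71e+10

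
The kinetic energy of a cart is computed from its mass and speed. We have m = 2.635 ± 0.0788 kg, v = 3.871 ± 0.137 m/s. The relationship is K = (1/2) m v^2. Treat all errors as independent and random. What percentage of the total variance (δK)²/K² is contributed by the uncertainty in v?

84.9%

(δK/K)² = (1·δm/m)² + (2·δv/v)²
  m term: (1×0.0299)² = 0.000894
  v term: (2×0.0354)² = 0.00501
Total = 0.00590. Share from v = 0.00501/0.00590 = 0.849.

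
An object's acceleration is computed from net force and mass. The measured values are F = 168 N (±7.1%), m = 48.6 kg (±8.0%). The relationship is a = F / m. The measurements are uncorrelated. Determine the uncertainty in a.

a is a product of powers, so relative uncertainties combine in quadrature:
  (1·δF/F)² = (1×0.0710)² = 0.00504;  (-1·δm/m)² = (-1×0.0800)² = 0.00640
δa/a = √(0.0114) = 0.107
a = 3.46 m/s^2, so δa = 0.107 × 3.46 = 0.370 m/s^2.

0.370 m/s^2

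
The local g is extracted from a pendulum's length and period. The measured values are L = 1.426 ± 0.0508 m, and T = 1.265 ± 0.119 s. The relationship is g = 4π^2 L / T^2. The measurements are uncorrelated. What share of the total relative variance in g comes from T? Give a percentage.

96.5%

(δg/g)² = (1·δL/L)² + (-2·δT/T)²
  L term: (1×0.0356)² = 0.00127
  T term: (-2×0.0941)² = 0.0354
Total = 0.0367. Share from T = 0.0354/0.0367 = 0.965.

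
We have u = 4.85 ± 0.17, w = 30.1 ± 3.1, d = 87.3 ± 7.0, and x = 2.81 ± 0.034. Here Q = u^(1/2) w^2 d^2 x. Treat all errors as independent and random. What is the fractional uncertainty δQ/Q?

0.262

Since Q is a product/quotient, work with relative uncertainties:
  (½·δu/u)² = (0.5×0.0351)² = 0.000307;  (2·δw/w)² = (2×0.103)² = 0.0424;  (2·δd/d)² = (2×0.0802)² = 0.0257;  (1·δx/x)² = (1×0.0121)² = 0.000146
δQ/Q = √(0.0686) = 0.262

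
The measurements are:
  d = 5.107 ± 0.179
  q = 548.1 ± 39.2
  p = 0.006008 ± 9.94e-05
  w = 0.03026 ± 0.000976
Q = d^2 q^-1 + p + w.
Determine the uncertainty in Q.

0.00487

Let h = d^2·q^-1 = 0.04759. δh/h = √((2·δd/d)² + (-1·δq/q)²) = √(0.00491 + 0.00512) = 0.100, so δh = 0.00477.
Q = h + p + w: δQ = √(δh² + δp² + δw²) = √(2.27e-05 + 9.88e-09 + 9.53e-07) = 0.00487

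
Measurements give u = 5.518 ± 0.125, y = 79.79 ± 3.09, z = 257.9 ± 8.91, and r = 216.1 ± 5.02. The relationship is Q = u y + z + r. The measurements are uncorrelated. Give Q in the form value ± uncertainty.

Let p = u·y = 440.3. δp/p = √((1·δu/u)² + (1·δy/y)²) = √(0.000513 + 0.00150) = 0.0449, so δp = 19.8.
Q = p + z + r: δQ = √(δp² + δz² + δr²) = √(390 + 79.4 + 25.2) = 22.2
Q = 914.3.

914.3 ± 22.2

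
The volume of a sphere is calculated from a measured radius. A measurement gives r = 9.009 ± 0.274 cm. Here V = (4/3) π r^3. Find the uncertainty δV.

V ∝ r^3, so δV/V = |3| · δr/r = 3 × 0.0304 = 0.0912.
V = 3063 cm^3, so δV = 0.0912 × 3063 = 279 cm^3.

279 cm^3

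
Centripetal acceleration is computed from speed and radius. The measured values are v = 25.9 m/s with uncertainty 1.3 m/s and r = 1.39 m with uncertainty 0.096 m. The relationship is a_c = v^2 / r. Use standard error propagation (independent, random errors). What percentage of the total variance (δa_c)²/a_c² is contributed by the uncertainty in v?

67.9%

(δa_c/a_c)² = (2·δv/v)² + (-1·δr/r)²
  v term: (2×0.0502)² = 0.0101
  r term: (-1×0.0691)² = 0.00477
Total = 0.0148. Share from v = 0.0101/0.0148 = 0.679.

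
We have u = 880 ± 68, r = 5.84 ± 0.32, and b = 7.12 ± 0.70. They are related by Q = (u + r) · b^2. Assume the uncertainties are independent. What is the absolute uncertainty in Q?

9480

Let w = u + r = 886. δw = √(δu² + δr²) = √(4620 + 0.102) = 68.0, so δw/w = 0.0768.
Q is then a monomial in w, b:
δQ/Q = √((δw/w)² + (2·δb/b)²) = √(0.00589 + 0.0387) = 0.211
Q = 44900, so δQ = 0.211 × 44900 = 9480.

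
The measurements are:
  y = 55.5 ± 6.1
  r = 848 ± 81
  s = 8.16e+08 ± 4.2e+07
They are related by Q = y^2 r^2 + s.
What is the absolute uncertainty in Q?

Let p = y^2·r^2 = 2.22e+09. δp/p = √((2·δy/y)² + (2·δr/r)²) = √(0.0483 + 0.0365) = 0.291, so δp = 6.45e+08.
Q = p + s: δQ = √(δp² + δs²) = √(4.16e+17 + 1.76e+15) = 6.46e+08

6.46e+08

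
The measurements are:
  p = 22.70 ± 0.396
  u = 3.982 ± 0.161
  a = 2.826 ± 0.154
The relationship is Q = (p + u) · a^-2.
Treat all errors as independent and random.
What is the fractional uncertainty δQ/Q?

0.110

Let w = p + u = 26.68. δw = √(δp² + δu²) = √(0.157 + 0.0259) = 0.427, so δw/w = 0.0160.
Q is then a monomial in w, a:
δQ/Q = √((δw/w)² + (-2·δa/a)²) = √(0.000257 + 0.0119) = 0.110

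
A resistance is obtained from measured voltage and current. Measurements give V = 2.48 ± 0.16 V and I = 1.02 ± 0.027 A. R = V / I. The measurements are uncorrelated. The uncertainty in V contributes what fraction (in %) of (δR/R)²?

(δR/R)² = (1·δV/V)² + (-1·δI/I)²
  V term: (1×0.0645)² = 0.00416
  I term: (-1×0.0265)² = 0.000701
Total = 0.00486. Share from V = 0.00416/0.00486 = 0.856.

85.6%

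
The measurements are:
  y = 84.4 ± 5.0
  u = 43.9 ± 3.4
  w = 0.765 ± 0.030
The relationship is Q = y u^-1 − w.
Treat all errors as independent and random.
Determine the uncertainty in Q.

Let p = y·u^-1 = 1.92. δp/p = √((1·δy/y)² + (-1·δu/u)²) = √(0.00351 + 0.00600) = 0.0975, so δp = 0.187.
Q = p − w: δQ = √(δp² + δw²) = √(0.0351 + 0.000900) = 0.190

0.190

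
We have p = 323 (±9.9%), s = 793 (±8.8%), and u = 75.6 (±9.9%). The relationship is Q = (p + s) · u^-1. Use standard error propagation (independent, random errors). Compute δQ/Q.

Let w = p + s = 1120. δw = √(δp² + δs²) = √(1020 + 4870) = 76.8, so δw/w = 0.0688.
Q is then a monomial in w, u:
δQ/Q = √((δw/w)² + (-1·δu/u)²) = √(0.00473 + 0.00980) = 0.121

0.121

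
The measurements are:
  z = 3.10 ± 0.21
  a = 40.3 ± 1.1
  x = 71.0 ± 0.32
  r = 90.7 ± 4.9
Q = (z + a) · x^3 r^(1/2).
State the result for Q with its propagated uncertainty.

(1.48 ± 0.0588) × 10^8

Let u = z + a = 43.4. δu = √(δz² + δa²) = √(0.0441 + 1.21) = 1.12, so δu/u = 0.0258.
Q is then a monomial in u, x, r:
δQ/Q = √((δu/u)² + (3·δx/x)² + (½·δr/r)²) = √(0.000666 + 0.000183 + 0.000730) = 0.0397
Q = 1.48e+08, so δQ = 0.0397 × 1.48e+08 = 5.88e+06.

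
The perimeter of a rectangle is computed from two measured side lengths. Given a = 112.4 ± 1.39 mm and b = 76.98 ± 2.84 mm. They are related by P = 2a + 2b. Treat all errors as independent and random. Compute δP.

P is a linear combination, so absolute uncertainties add in quadrature:
  (2·δa)² = 7.73;  (2·δb)² = 32.3
δP = √(40.0) = 6.32 mm

6.32 mm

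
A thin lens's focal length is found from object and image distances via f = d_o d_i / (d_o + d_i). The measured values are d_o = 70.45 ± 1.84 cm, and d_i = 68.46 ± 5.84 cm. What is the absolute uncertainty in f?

1.57 cm

∂f/∂d_o = (d_i/(d_o+d_i))² = 0.243;  ∂f/∂d_i = (d_o/(d_o+d_i))² = 0.257
δf = √((∂f/∂d_o · δd_o)² + (∂f/∂d_i · δd_i)²) = √(0.200 + 2.26) = 1.57 cm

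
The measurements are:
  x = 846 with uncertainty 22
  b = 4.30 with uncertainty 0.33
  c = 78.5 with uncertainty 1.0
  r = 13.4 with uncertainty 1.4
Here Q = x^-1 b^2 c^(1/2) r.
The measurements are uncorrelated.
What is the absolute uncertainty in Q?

Since Q is a product/quotient, work with relative uncertainties:
  (-1·δx/x)² = (-1×0.0260)² = 0.000676;  (2·δb/b)² = (2×0.0767)² = 0.0236;  (½·δc/c)² = (0.5×0.0127)² = 4.06e-05;  (1·δr/r)² = (1×0.104)² = 0.0109
δQ/Q = √(0.0352) = 0.188
Q = 2.59, so δQ = 0.188 × 2.59 = 0.487.

0.487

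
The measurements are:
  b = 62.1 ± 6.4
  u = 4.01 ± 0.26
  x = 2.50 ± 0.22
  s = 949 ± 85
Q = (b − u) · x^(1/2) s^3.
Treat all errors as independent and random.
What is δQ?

2.31e+10

Let w = b − u = 58.1. δw = √(δb² + δu²) = √(41.0 + 0.0676) = 6.41, so δw/w = 0.110.
Q is then a monomial in w, x, s:
δQ/Q = √((δw/w)² + (½·δx/x)² + (3·δs/s)²) = √(0.0122 + 0.00194 + 0.0722) = 0.294
Q = 7.85e+10, so δQ = 0.294 × 7.85e+10 = 2.31e+10.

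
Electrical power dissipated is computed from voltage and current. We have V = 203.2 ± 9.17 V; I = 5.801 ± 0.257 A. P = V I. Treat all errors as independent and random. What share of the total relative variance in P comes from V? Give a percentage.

50.9%

(δP/P)² = (1·δV/V)² + (1·δI/I)²
  V term: (1×0.0451)² = 0.00204
  I term: (1×0.0443)² = 0.00196
Total = 0.00400. Share from V = 0.00204/0.00400 = 0.509.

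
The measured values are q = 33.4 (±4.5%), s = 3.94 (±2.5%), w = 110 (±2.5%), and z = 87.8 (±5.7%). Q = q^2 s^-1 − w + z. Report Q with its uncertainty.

Let p = q^2·s^-1 = 283. δp/p = √((2·δq/q)² + (-1·δs/s)²) = √(0.00810 + 0.000625) = 0.0934, so δp = 26.4.
Q = p − w + z: δQ = √(δp² + δw² + δz²) = √(699 + 7.56 + 25.0) = 27.1
Q = 261.

261 ± 27.1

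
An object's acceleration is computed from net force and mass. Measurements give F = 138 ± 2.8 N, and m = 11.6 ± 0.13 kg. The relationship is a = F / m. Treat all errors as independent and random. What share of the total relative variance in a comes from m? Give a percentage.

(δa/a)² = (1·δF/F)² + (-1·δm/m)²
  F term: (1×0.0203)² = 0.000412
  m term: (-1×0.0112)² = 0.000126
Total = 0.000537. Share from m = 0.000126/0.000537 = 0.234.

23.4%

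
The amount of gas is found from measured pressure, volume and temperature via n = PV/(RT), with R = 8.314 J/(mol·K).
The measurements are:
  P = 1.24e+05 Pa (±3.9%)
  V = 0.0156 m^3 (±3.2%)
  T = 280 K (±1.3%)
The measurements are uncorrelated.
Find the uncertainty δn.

Products/powers → add relative errors in quadrature, weighted by exponent:
  (1·δP/P)² = (1×0.0390)² = 0.00152;  (1·δV/V)² = (1×0.0320)² = 0.00102;  (-1·δT/T)² = (-1×0.0130)² = 0.000169
δn/n = √(0.00271) = 0.0521
n = 0.831 mol, so δn = 0.0521 × 0.831 = 0.0433 mol.

0.0433 mol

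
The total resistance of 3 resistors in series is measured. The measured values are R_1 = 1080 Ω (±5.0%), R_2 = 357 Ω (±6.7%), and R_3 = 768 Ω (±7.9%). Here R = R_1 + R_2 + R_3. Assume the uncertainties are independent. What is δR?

R is a linear combination, so absolute uncertainties add in quadrature:
  (δR_1)² = 2920;  (δR_2)² = 572;  (δR_3)² = 3680
δR = √(7170) = 84.7 Ω

84.7 Ω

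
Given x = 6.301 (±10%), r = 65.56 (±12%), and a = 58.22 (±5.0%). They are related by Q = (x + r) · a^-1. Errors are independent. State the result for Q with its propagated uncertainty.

1.234 ± 0.149

Let u = x + r = 71.86. δu = √(δx² + δr²) = √(0.397 + 61.9) = 7.89, so δu/u = 0.110.
Q is then a monomial in u, a:
δQ/Q = √((δu/u)² + (-1·δa/a)²) = √(0.0121 + 0.00250) = 0.121
Q = 1.234, so δQ = 0.121 × 1.234 = 0.149.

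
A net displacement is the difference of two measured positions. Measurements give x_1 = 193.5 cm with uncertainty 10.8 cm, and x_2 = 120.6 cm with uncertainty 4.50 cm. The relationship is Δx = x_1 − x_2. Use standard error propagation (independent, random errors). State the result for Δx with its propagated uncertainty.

For a sum/difference, combine absolute errors in quadrature:
  (δx_1)² = 117;  (δx_2)² = 20.2
δΔx = √(137) = 11.7 cm
Δx = 72.90 cm.

72.90 ± 11.7 cm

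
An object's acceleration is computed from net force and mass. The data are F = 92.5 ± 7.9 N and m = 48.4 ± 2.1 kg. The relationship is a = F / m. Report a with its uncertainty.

1.91 ± 0.183 m/s^2

a is a product of powers, so relative uncertainties combine in quadrature:
  (1·δF/F)² = (1×0.0854)² = 0.00729;  (-1·δm/m)² = (-1×0.0434)² = 0.00188
δa/a = √(0.00918) = 0.0958
a = 1.91 m/s^2, so δa = 0.0958 × 1.91 = 0.183 m/s^2.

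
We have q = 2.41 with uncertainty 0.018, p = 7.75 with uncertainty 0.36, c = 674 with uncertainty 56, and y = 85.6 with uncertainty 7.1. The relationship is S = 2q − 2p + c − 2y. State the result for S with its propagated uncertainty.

492 ± 57.8

Each term contributes (cᵢ δxᵢ)² to (δS)²:
  (2·δq)² = 0.00130;  (2·δp)² = 0.518;  (δc)² = 3140;  (2·δy)² = 202
δS = √(3340) = 57.8
S = 492.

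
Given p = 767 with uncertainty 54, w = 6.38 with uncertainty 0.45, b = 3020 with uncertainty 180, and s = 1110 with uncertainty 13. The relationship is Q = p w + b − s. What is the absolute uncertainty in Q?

Let h = p·w = 4890. δh/h = √((1·δp/p)² + (1·δw/w)²) = √(0.00496 + 0.00497) = 0.0997, so δh = 488.
Q = h + b − s: δQ = √(δh² + δb² + δs²) = √(2.38e+05 + 32400 + 169) = 520

520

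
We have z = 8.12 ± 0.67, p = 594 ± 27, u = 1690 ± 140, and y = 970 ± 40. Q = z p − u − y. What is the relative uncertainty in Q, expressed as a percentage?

Let w = z·p = 4820. δw/w = √((1·δz/z)² + (1·δp/p)²) = √(0.00681 + 0.00207) = 0.0942, so δw = 454.
Q = w − u − y: δQ = √(δw² + δu² + δy²) = √(2.06e+05 + 19600 + 1600) = 477
Q = 2160, so δQ/Q = 477/2160 = 0.221.

22.1%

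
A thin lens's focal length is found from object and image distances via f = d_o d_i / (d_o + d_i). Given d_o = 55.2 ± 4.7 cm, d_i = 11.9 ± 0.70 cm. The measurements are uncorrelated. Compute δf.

0.496 cm

∂f/∂d_o = (d_i/(d_o+d_i))² = 0.0315;  ∂f/∂d_i = (d_o/(d_o+d_i))² = 0.677
δf = √((∂f/∂d_o · δd_o)² + (∂f/∂d_i · δd_i)²) = √(0.0219 + 0.224) = 0.496 cm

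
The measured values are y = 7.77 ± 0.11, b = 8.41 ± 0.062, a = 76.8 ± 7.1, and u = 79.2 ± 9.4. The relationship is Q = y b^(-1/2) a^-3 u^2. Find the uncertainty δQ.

Products/powers → add relative errors in quadrature, weighted by exponent:
  (1·δy/y)² = (1×0.0142)² = 0.000200;  (−½·δb/b)² = (-0.5×0.00737)² = 1.36e-05;  (-3·δa/a)² = (-3×0.0924)² = 0.0769;  (2·δu/u)² = (2×0.119)² = 0.0563
δQ/Q = √(0.133) = 0.365
Q = 0.0371, so δQ = 0.365 × 0.0371 = 0.0136.

0.0136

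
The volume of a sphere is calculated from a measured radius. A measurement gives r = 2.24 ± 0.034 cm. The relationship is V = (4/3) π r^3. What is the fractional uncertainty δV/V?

0.0455

Each factor contributes (exponent × relative error)² to (δV/V)²:
  (3·δr/r)² = (3×0.0152)² = 0.00207
δV/V = √(0.00207) = 0.0455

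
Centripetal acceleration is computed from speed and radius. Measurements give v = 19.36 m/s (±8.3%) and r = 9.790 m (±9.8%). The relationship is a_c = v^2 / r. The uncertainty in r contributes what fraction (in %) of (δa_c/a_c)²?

(δa_c/a_c)² = (2·δv/v)² + (-1·δr/r)²
  v term: (2×0.0830)² = 0.0276
  r term: (-1×0.0980)² = 0.00960
Total = 0.0372. Share from r = 0.00960/0.0372 = 0.258.

25.8%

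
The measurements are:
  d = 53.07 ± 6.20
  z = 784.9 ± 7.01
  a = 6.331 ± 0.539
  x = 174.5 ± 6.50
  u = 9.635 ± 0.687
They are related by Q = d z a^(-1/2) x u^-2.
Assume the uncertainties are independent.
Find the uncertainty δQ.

6010

Products/powers → add relative errors in quadrature, weighted by exponent:
  (1·δd/d)² = (1×0.117)² = 0.0136;  (1·δz/z)² = (1×0.00893)² = 7.98e-05;  (−½·δa/a)² = (-0.5×0.0851)² = 0.00181;  (1·δx/x)² = (1×0.0372)² = 0.00139;  (-2·δu/u)² = (-2×0.0713)² = 0.0203
δQ/Q = √(0.0373) = 0.193
Q = 31120, so δQ = 0.193 × 31120 = 6010.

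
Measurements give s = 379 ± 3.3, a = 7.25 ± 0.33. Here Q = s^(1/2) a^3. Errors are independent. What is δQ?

Since Q is a product/quotient, work with relative uncertainties:
  (½·δs/s)² = (0.5×0.00871)² = 1.9e-05;  (3·δa/a)² = (3×0.0455)² = 0.0186
δQ/Q = √(0.0187) = 0.137
Q = 7420, so δQ = 0.137 × 7420 = 1010.

1010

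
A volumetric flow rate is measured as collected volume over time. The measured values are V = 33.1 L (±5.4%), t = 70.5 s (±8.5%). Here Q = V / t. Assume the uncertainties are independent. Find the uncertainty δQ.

Relative error in a monomial: (δQ/Q)² = Σ (nᵢ · δxᵢ/xᵢ)².
  (1·δV/V)² = (1×0.0540)² = 0.00292;  (-1·δt/t)² = (-1×0.0850)² = 0.00723
δQ/Q = √(0.0101) = 0.101
Q = 0.470 L/s, so δQ = 0.101 × 0.470 = 0.0473 L/s.

0.0473 L/s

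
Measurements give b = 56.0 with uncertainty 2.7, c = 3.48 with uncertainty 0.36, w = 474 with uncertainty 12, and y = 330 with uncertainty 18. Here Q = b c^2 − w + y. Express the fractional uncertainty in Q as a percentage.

27.3%

Let p = b·c^2 = 678. δp/p = √((1·δb/b)² + (2·δc/c)²) = √(0.00232 + 0.0428) = 0.212, so δp = 144.
Q = p − w + y: δQ = √(δp² + δw² + δy²) = √(20800 + 144 + 324) = 146
Q = 534, so δQ/Q = 146/534 = 0.273.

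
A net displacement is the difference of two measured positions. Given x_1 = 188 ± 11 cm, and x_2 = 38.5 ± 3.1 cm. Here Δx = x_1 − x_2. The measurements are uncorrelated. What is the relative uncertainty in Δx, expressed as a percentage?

7.64%

Absolute uncertainties add in quadrature for a linear combination:
  (δx_1)² = 121;  (δx_2)² = 9.61
δΔx = √(131) = 11.4 cm
Δx = 150 cm, so δΔx/Δx = 11.4/150 = 0.0764.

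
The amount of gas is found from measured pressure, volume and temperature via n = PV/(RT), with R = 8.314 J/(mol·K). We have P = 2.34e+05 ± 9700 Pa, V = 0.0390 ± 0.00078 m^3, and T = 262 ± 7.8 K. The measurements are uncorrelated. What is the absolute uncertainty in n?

0.230 mol

For a monomial n ∝ P, V, T^-1, fractional errors add in quadrature:
  (1·δP/P)² = (1×0.0415)² = 0.00172;  (1·δV/V)² = (1×0.0200)² = 0.000400;  (-1·δT/T)² = (-1×0.0298)² = 0.000886
δn/n = √(0.00300) = 0.0548
n = 4.19 mol, so δn = 0.0548 × 4.19 = 0.230 mol.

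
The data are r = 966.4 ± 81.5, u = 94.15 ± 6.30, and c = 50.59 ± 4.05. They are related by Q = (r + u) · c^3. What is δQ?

3.46e+07

Let w = r + u = 1061. δw = √(δr² + δu²) = √(6640 + 39.7) = 81.7, so δw/w = 0.0771.
Q is then a monomial in w, c:
δQ/Q = √((δw/w)² + (3·δc/c)²) = √(0.00594 + 0.0577) = 0.252
Q = 1.373e+08, so δQ = 0.252 × 1.373e+08 = 3.46e+07.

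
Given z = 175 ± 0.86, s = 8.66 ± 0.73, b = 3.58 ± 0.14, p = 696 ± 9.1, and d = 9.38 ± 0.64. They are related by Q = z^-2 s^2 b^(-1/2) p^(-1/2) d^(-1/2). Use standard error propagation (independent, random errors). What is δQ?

Q is a product of powers, so relative uncertainties combine in quadrature:
  (-2·δz/z)² = (-2×0.00491)² = 9.66e-05;  (2·δs/s)² = (2×0.0843)² = 0.0284;  (−½·δb/b)² = (-0.5×0.0391)² = 0.000382;  (−½·δp/p)² = (-0.5×0.0131)² = 4.27e-05;  (−½·δd/d)² = (-0.5×0.0682)² = 0.00116
δQ/Q = √(0.0301) = 0.174
Q = 1.6e-05, so δQ = 0.174 × 1.6e-05 = 2.78e-06.

2.78e-06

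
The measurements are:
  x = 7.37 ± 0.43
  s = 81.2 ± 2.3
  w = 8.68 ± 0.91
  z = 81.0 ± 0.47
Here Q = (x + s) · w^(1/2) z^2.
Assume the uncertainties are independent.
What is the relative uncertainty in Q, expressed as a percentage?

5.98%

Let u = x + s = 88.6. δu = √(δx² + δs²) = √(0.185 + 5.29) = 2.34, so δu/u = 0.0264.
Q is then a monomial in u, w, z:
δQ/Q = √((δu/u)² + (½·δw/w)² + (2·δz/z)²) = √(0.000698 + 0.00275 + 0.000135) = 0.0598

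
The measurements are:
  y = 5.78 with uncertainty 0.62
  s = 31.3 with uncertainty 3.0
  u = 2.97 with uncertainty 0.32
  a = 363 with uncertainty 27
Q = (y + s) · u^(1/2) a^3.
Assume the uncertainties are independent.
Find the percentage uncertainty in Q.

24.4%

Let w = y + s = 37.1. δw = √(δy² + δs²) = √(0.384 + 9.00) = 3.06, so δw/w = 0.0826.
Q is then a monomial in w, u, a:
δQ/Q = √((δw/w)² + (½·δu/u)² + (3·δa/a)²) = √(0.00683 + 0.00290 + 0.0498) = 0.244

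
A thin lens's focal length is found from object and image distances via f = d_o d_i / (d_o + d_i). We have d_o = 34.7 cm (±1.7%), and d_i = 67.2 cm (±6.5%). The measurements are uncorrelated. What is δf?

∂f/∂d_o = (d_i/(d_o+d_i))² = 0.435;  ∂f/∂d_i = (d_o/(d_o+d_i))² = 0.116
δf = √((∂f/∂d_o · δd_o)² + (∂f/∂d_i · δd_i)²) = √(0.0658 + 0.257) = 0.568 cm

0.568 cm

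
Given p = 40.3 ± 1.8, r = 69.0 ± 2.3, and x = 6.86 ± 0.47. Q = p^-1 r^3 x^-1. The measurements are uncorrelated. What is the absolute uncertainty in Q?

Each factor contributes (exponent × relative error)² to (δQ/Q)²:
  (-1·δp/p)² = (-1×0.0447)² = 0.00199;  (3·δr/r)² = (3×0.0333)² = 0.0100;  (-1·δx/x)² = (-1×0.0685)² = 0.00469
δQ/Q = √(0.0167) = 0.129
Q = 1190, so δQ = 0.129 × 1190 = 154.

154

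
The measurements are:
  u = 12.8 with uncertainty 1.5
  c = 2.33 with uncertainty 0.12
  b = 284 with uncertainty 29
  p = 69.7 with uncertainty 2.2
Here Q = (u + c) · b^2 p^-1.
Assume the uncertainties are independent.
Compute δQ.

4020

Let w = u + c = 15.1. δw = √(δu² + δc²) = √(2.25 + 0.0144) = 1.50, so δw/w = 0.0995.
Q is then a monomial in w, b, p:
δQ/Q = √((δw/w)² + (2·δb/b)² + (-1·δp/p)²) = √(0.00989 + 0.0417 + 0.000996) = 0.229
Q = 17500, so δQ = 0.229 × 17500 = 4020.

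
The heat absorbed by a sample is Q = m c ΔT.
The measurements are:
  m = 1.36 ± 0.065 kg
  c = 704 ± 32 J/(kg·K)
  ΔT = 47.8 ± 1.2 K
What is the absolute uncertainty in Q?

3230 J

Q is a product of powers, so relative uncertainties combine in quadrature:
  (1·δm/m)² = (1×0.0478)² = 0.00228;  (1·δc/c)² = (1×0.0455)² = 0.00207;  (1·δΔT/ΔT)² = (1×0.0251)² = 0.000630
δQ/Q = √(0.00498) = 0.0706
Q = 45800 J, so δQ = 0.0706 × 45800 = 3230 J.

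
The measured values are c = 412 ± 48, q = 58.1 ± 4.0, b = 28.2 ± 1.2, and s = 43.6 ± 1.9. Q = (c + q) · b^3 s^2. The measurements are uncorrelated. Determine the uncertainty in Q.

3.72e+09

Let u = c + q = 470. δu = √(δc² + δq²) = √(2300 + 16.0) = 48.2, so δu/u = 0.102.
Q is then a monomial in u, b, s:
δQ/Q = √((δu/u)² + (3·δb/b)² + (2·δs/s)²) = √(0.0105 + 0.0163 + 0.00760) = 0.185
Q = 2e+10, so δQ = 0.185 × 2e+10 = 3.72e+09.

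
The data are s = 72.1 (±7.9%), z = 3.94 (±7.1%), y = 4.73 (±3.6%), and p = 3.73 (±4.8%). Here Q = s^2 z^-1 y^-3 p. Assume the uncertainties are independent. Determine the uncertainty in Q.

9.75

Q is a product of powers, so relative uncertainties combine in quadrature:
  (2·δs/s)² = (2×0.0790)² = 0.0250;  (-1·δz/z)² = (-1×0.0710)² = 0.00504;  (-3·δy/y)² = (-3×0.0360)² = 0.0117;  (1·δp/p)² = (1×0.0480)² = 0.00230
δQ/Q = √(0.0440) = 0.210
Q = 46.5, so δQ = 0.210 × 46.5 = 9.75.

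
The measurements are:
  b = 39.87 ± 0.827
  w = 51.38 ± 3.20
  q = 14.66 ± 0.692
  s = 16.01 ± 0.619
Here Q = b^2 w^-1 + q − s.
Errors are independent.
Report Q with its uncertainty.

Let p = b^2·w^-1 = 30.94. δp/p = √((2·δb/b)² + (-1·δw/w)²) = √(0.00172 + 0.00388) = 0.0748, so δp = 2.32.
Q = p + q − s: δQ = √(δp² + δq² + δs²) = √(5.36 + 0.479 + 0.383) = 2.49
Q = 29.59.

29.59 ± 2.49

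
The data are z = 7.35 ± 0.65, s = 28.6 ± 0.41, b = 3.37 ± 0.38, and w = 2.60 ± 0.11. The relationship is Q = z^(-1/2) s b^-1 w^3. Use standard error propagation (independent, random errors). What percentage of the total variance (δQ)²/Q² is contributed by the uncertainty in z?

(δQ/Q)² = (−½·δz/z)² + (1·δs/s)² + (-1·δb/b)² + (3·δw/w)²
  z term: (-0.5×0.0884)² = 0.00196
  s term: (1×0.0143)² = 0.000206
  b term: (-1×0.113)² = 0.0127
  w term: (3×0.0423)² = 0.0161
Total = 0.0310. Share from z = 0.00196/0.0310 = 0.0631.

6.31%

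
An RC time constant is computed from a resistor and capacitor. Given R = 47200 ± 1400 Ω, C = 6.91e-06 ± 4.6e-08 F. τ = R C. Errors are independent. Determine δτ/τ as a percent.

3.04%

τ is a product of powers, so relative uncertainties combine in quadrature:
  (1·δR/R)² = (1×0.0297)² = 0.000880;  (1·δC/C)² = (1×0.00666)² = 4.43e-05
δτ/τ = √(0.000924) = 0.0304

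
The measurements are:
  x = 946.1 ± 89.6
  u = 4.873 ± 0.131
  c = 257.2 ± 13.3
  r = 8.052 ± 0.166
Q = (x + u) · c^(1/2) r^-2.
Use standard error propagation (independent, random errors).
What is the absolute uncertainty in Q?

24.9

Let w = x + u = 951.0. δw = √(δx² + δu²) = √(8030 + 0.0172) = 89.6, so δw/w = 0.0942.
Q is then a monomial in w, c, r:
δQ/Q = √((δw/w)² + (½·δc/c)² + (-2·δr/r)²) = √(0.00888 + 0.000668 + 0.00170) = 0.106
Q = 235.2, so δQ = 0.106 × 235.2 = 24.9.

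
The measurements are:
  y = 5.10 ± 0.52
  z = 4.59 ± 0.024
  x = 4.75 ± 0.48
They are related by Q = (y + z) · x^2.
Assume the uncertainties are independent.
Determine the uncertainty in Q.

45.7

Let u = y + z = 9.69. δu = √(δy² + δz²) = √(0.270 + 0.000576) = 0.521, so δu/u = 0.0537.
Q is then a monomial in u, x:
δQ/Q = √((δu/u)² + (2·δx/x)²) = √(0.00289 + 0.0408) = 0.209
Q = 219, so δQ = 0.209 × 219 = 45.7.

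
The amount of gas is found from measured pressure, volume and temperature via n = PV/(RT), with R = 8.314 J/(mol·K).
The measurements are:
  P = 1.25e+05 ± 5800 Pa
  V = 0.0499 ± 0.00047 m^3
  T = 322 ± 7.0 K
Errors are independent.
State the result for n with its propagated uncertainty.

2.33 ± 0.121 mol

n is a product of powers, so relative uncertainties combine in quadrature:
  (1·δP/P)² = (1×0.0464)² = 0.00215;  (1·δV/V)² = (1×0.00942)² = 8.87e-05;  (-1·δT/T)² = (-1×0.0217)² = 0.000473
δn/n = √(0.00271) = 0.0521
n = 2.33 mol, so δn = 0.0521 × 2.33 = 0.121 mol.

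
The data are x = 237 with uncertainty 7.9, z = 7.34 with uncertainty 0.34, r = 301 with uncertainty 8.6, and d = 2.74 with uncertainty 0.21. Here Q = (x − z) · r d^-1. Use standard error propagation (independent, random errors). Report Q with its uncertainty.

Let u = x − z = 230. δu = √(δx² + δz²) = √(62.4 + 0.116) = 7.91, so δu/u = 0.0344.
Q is then a monomial in u, r, d:
δQ/Q = √((δu/u)² + (1·δr/r)² + (-1·δd/d)²) = √(0.00119 + 0.000816 + 0.00587) = 0.0887
Q = 25200, so δQ = 0.0887 × 25200 = 2240.

25200 ± 2240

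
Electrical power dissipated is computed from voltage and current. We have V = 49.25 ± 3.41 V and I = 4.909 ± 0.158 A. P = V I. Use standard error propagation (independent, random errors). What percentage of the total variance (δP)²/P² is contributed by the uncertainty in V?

82.2%

(δP/P)² = (1·δV/V)² + (1·δI/I)²
  V term: (1×0.0692)² = 0.00479
  I term: (1×0.0322)² = 0.00104
Total = 0.00583. Share from V = 0.00479/0.00583 = 0.822.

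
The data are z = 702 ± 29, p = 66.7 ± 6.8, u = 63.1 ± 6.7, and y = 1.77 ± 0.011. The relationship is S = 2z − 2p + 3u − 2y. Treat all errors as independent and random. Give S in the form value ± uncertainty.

Each term contributes (cᵢ δxᵢ)² to (δS)²:
  (2·δz)² = 3360;  (2·δp)² = 185;  (3·δu)² = 404;  (2·δy)² = 0.000484
δS = √(3950) = 62.9
S = 1460.

1460 ± 62.9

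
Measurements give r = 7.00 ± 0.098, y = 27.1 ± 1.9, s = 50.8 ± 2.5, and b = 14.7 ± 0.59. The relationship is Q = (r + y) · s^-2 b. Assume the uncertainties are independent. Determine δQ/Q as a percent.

Let u = r + y = 34.1. δu = √(δr² + δy²) = √(0.00960 + 3.61) = 1.90, so δu/u = 0.0558.
Q is then a monomial in u, s, b:
δQ/Q = √((δu/u)² + (-2·δs/s)² + (1·δb/b)²) = √(0.00311 + 0.00969 + 0.00161) = 0.120

12.0%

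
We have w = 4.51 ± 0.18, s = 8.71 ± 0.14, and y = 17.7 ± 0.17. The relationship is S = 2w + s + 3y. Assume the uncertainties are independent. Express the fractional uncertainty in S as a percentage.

For a sum/difference, combine absolute errors in quadrature:
  (2·δw)² = 0.130;  (δs)² = 0.0196;  (3·δy)² = 0.260
δS = √(0.409) = 0.640
S = 70.8, so δS/S = 0.640/70.8 = 0.00903.

0.903%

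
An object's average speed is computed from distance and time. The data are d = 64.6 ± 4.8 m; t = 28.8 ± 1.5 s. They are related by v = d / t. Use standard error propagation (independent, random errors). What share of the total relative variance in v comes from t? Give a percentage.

(δv/v)² = (1·δd/d)² + (-1·δt/t)²
  d term: (1×0.0743)² = 0.00552
  t term: (-1×0.0521)² = 0.00271
Total = 0.00823. Share from t = 0.00271/0.00823 = 0.329.

32.9%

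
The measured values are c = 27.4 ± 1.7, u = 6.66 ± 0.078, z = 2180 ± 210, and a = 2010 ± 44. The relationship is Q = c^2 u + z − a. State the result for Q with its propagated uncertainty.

5170 ± 659

Let p = c^2·u = 5000. δp/p = √((2·δc/c)² + (1·δu/u)²) = √(0.0154 + 0.000137) = 0.125, so δp = 623.
Q = p + z − a: δQ = √(δp² + δz² + δa²) = √(3.88e+05 + 44100 + 1940) = 659
Q = 5170.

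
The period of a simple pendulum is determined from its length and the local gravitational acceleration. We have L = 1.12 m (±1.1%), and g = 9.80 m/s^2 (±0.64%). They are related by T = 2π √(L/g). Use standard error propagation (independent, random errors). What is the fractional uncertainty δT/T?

Relative error in a monomial: (δT/T)² = Σ (nᵢ · δxᵢ/xᵢ)².
  (½·δL/L)² = (0.5×0.0110)² = 3.03e-05;  (−½·δg/g)² = (-0.5×0.00640)² = 1.02e-05
δT/T = √(4.05e-05) = 0.00636

0.00636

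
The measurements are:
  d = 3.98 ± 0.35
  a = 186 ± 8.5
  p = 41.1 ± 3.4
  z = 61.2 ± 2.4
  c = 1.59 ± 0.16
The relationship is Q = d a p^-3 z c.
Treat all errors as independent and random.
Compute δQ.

0.299

Q is a product of powers, so relative uncertainties combine in quadrature:
  (1·δd/d)² = (1×0.0879)² = 0.00773;  (1·δa/a)² = (1×0.0457)² = 0.00209;  (-3·δp/p)² = (-3×0.0827)² = 0.0616;  (1·δz/z)² = (1×0.0392)² = 0.00154;  (1·δc/c)² = (1×0.101)² = 0.0101
δQ/Q = √(0.0831) = 0.288
Q = 1.04, so δQ = 0.288 × 1.04 = 0.299.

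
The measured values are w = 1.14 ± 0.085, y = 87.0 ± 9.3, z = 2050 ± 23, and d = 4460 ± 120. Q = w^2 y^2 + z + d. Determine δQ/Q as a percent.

Let p = w^2·y^2 = 9840. δp/p = √((2·δw/w)² + (2·δy/y)²) = √(0.0222 + 0.0457) = 0.261, so δp = 2560.
Q = p + z + d: δQ = √(δp² + δz² + δd²) = √(6.57e+06 + 529 + 14400) = 2570
Q = 16300, so δQ/Q = 2570/16300 = 0.157.

15.7%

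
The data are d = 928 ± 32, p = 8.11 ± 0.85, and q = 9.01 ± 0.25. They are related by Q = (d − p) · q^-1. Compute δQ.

4.54

Let u = d − p = 920. δu = √(δd² + δp²) = √(1020 + 0.722) = 32.0, so δu/u = 0.0348.
Q is then a monomial in u, q:
δQ/Q = √((δu/u)² + (-1·δq/q)²) = √(0.00121 + 0.000770) = 0.0445
Q = 102, so δQ = 0.0445 × 102 = 4.54.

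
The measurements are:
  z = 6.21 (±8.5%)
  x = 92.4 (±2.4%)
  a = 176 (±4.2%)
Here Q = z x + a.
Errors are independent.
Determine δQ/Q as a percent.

Let p = z·x = 574. δp/p = √((1·δz/z)² + (1·δx/x)²) = √(0.00723 + 0.000576) = 0.0883, so δp = 50.7.
Q = p + a: δQ = √(δp² + δa²) = √(2570 + 54.6) = 51.2
Q = 750, so δQ/Q = 51.2/750 = 0.0683.

6.83%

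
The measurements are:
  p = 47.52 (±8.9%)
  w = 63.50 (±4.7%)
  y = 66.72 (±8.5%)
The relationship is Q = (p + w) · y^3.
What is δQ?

Let u = p + w = 111.0. δu = √(δp² + δw²) = √(17.9 + 8.91) = 5.18, so δu/u = 0.0466.
Q is then a monomial in u, y:
δQ/Q = √((δu/u)² + (3·δy/y)²) = √(0.00217 + 0.0650) = 0.259
Q = 3.297e+07, so δQ = 0.259 × 3.297e+07 = 8.55e+06.

8.55e+06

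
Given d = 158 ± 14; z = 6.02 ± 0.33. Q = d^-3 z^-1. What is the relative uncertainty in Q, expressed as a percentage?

For a monomial Q ∝ d^-3, z^-1, fractional errors add in quadrature:
  (-3·δd/d)² = (-3×0.0886)² = 0.0707;  (-1·δz/z)² = (-1×0.0548)² = 0.00300
δQ/Q = √(0.0737) = 0.271

27.1%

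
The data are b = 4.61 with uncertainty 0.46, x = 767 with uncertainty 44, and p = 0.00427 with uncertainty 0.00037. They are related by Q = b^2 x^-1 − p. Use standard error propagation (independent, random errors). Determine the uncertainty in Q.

Let w = b^2·x^-1 = 0.0277. δw/w = √((2·δb/b)² + (-1·δx/x)²) = √(0.0398 + 0.00329) = 0.208, so δw = 0.00575.
Q = w − p: δQ = √(δw² + δp²) = √(3.31e-05 + 1.37e-07) = 0.00577

0.00577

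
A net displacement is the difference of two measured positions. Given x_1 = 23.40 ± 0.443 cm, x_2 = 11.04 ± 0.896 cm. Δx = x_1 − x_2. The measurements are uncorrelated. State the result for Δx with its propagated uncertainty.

Sums and differences: (δΔx)² = Σ (cᵢ δxᵢ)².
  (δx_1)² = 0.196;  (δx_2)² = 0.803
δΔx = √(0.999) = 1.000 cm
Δx = 12.36 cm.

12.36 ± 1.000 cm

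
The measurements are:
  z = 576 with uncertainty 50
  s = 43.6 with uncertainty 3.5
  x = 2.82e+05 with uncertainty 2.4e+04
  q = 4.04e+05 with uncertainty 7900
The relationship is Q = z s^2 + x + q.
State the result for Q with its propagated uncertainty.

(1.78 ± 0.201) × 10^6

Let p = z·s^2 = 1.09e+06. δp/p = √((1·δz/z)² + (2·δs/s)²) = √(0.00754 + 0.0258) = 0.183, so δp = 2e+05.
Q = p + x + q: δQ = √(δp² + δx² + δq²) = √(3.99e+10 + 5.76e+08 + 6.24e+07) = 2.01e+05
Q = 1.78e+06.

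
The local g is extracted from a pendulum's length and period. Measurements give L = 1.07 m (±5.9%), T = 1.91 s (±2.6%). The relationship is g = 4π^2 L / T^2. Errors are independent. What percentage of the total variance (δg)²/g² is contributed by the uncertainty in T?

(δg/g)² = (1·δL/L)² + (-2·δT/T)²
  L term: (1×0.0590)² = 0.00348
  T term: (-2×0.0260)² = 0.00270
Total = 0.00619. Share from T = 0.00270/0.00619 = 0.437.

43.7%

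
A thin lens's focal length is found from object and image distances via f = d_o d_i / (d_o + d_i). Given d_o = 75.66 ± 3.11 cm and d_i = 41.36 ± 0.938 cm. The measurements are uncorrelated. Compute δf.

∂f/∂d_o = (d_i/(d_o+d_i))² = 0.125;  ∂f/∂d_i = (d_o/(d_o+d_i))² = 0.418
δf = √((∂f/∂d_o · δd_o)² + (∂f/∂d_i · δd_i)²) = √(0.151 + 0.154) = 0.552 cm

0.552 cm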